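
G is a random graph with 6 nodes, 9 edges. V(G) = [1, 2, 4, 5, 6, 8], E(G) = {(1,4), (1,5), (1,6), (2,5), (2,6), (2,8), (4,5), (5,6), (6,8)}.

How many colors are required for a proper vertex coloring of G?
Clique number ω(G) = 3 (lower bound: χ ≥ ω).
The clique on [2, 6, 8] has size 3, forcing χ ≥ 3, and the coloring below uses 3 colors, so χ(G) = 3.
A valid 3-coloring: color 1: [5, 8]; color 2: [4, 6]; color 3: [1, 2].

χ(G) = 3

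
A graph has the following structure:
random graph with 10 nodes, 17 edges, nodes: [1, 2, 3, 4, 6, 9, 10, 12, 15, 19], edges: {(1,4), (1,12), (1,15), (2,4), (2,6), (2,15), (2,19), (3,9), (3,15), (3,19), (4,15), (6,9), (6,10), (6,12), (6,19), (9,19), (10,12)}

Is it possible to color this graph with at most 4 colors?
A valid 4-coloring: color 1: [3, 4, 6]; color 2: [12, 15, 19]; color 3: [1, 2, 9, 10].
(χ(G) = 3 ≤ 4.)

Yes, G is 4-colorable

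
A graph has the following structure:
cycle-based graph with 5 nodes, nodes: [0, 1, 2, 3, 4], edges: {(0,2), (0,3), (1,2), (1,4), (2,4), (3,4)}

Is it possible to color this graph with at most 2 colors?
No, G is not 2-colorable

The clique on vertices [1, 2, 4] has size 3 > 2, so it alone needs 3 colors.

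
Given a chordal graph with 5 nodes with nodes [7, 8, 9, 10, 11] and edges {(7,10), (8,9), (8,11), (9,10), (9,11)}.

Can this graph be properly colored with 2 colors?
No, G is not 2-colorable

The clique on vertices [8, 9, 11] has size 3 > 2, so it alone needs 3 colors.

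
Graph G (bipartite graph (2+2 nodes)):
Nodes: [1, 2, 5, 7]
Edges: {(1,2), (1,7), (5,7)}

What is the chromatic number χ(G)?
χ(G) = 2

Clique number ω(G) = 2 (lower bound: χ ≥ ω).
The graph is bipartite (no odd cycle), so 2 colors suffice: χ(G) = 2.
A valid 2-coloring: color 1: [2, 7]; color 2: [1, 5].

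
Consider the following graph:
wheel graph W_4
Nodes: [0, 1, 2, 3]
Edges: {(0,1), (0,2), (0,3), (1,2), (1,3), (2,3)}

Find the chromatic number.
Clique number ω(G) = 4 (lower bound: χ ≥ ω).
The clique on [0, 1, 2, 3] has size 4, forcing χ ≥ 4, and the coloring below uses 4 colors, so χ(G) = 4.
A valid 4-coloring: color 1: [1]; color 2: [0]; color 3: [3]; color 4: [2].

χ(G) = 4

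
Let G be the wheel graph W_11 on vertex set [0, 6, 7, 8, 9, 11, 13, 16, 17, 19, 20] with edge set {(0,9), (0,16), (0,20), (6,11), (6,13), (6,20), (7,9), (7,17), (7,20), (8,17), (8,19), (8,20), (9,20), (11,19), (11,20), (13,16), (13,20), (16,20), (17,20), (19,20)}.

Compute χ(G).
Clique number ω(G) = 3 (lower bound: χ ≥ ω).
The clique on [0, 16, 20] has size 3, forcing χ ≥ 3, and the coloring below uses 3 colors, so χ(G) = 3.
A valid 3-coloring: color 1: [20]; color 2: [0, 7, 8, 11, 13]; color 3: [6, 9, 16, 17, 19].

χ(G) = 3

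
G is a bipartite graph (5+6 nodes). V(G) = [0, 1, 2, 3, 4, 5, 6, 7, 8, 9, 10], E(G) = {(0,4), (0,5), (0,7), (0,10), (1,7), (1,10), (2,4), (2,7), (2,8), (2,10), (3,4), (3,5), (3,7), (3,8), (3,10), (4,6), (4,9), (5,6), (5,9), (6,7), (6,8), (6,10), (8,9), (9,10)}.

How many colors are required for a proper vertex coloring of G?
χ(G) = 2

Clique number ω(G) = 2 (lower bound: χ ≥ ω).
The graph is bipartite (no odd cycle), so 2 colors suffice: χ(G) = 2.
A valid 2-coloring: color 1: [4, 5, 7, 8, 10]; color 2: [0, 1, 2, 3, 6, 9].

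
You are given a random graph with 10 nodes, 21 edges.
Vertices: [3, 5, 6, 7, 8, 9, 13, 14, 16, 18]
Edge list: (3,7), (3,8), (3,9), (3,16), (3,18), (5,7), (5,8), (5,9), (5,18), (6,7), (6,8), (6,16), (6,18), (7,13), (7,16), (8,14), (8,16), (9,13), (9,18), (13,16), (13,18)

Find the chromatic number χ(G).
χ(G) = 3

Clique number ω(G) = 3 (lower bound: χ ≥ ω).
The clique on [3, 8, 16] has size 3, forcing χ ≥ 3, and the coloring below uses 3 colors, so χ(G) = 3.
A valid 3-coloring: color 1: [14, 16, 18]; color 2: [7, 8, 9]; color 3: [3, 5, 6, 13].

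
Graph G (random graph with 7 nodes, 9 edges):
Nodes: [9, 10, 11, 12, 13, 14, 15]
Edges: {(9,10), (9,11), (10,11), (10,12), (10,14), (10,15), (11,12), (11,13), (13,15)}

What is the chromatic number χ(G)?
χ(G) = 3

Clique number ω(G) = 3 (lower bound: χ ≥ ω).
The clique on [9, 10, 11] has size 3, forcing χ ≥ 3, and the coloring below uses 3 colors, so χ(G) = 3.
A valid 3-coloring: color 1: [10, 13]; color 2: [11, 14, 15]; color 3: [9, 12].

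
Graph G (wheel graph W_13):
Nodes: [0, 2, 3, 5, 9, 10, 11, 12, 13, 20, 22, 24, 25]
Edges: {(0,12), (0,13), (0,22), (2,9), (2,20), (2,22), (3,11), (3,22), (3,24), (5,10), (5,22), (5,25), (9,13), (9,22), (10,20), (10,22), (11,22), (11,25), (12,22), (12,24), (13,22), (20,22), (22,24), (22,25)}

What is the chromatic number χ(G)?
Clique number ω(G) = 3 (lower bound: χ ≥ ω).
The clique on [0, 12, 22] has size 3, forcing χ ≥ 3, and the coloring below uses 3 colors, so χ(G) = 3.
A valid 3-coloring: color 1: [22]; color 2: [2, 3, 10, 12, 13, 25]; color 3: [0, 5, 9, 11, 20, 24].

χ(G) = 3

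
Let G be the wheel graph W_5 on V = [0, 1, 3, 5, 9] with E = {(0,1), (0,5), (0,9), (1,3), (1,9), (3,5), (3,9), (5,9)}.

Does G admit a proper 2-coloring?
The clique on vertices [0, 1, 9] has size 3 > 2, so it alone needs 3 colors.

No, G is not 2-colorable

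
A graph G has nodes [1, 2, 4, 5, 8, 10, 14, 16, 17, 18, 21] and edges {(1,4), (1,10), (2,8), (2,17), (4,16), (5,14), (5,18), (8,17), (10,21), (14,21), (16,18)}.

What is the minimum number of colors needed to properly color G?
Clique number ω(G) = 3 (lower bound: χ ≥ ω).
The clique on [2, 8, 17] has size 3, forcing χ ≥ 3, and the coloring below uses 3 colors, so χ(G) = 3.
A valid 3-coloring: color 1: [1, 5, 16, 17, 21]; color 2: [4, 8, 10, 14, 18]; color 3: [2].

χ(G) = 3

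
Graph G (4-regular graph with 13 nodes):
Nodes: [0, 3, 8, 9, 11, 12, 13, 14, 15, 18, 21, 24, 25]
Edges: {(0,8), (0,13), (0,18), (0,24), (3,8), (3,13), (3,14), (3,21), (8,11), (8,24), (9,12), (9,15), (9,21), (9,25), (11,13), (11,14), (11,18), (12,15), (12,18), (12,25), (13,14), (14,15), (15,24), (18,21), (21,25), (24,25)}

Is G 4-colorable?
Yes, G is 4-colorable

A valid 4-coloring: color 1: [9, 14, 18, 24]; color 2: [0, 3, 11, 15, 25]; color 3: [8, 12, 13, 21].
(χ(G) = 3 ≤ 4.)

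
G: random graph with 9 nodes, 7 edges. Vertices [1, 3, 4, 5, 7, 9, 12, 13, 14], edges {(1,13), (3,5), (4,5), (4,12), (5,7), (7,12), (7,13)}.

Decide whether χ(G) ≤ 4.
Yes, G is 4-colorable

A valid 4-coloring: color 1: [1, 3, 4, 7, 9, 14]; color 2: [5, 12, 13].
(χ(G) = 2 ≤ 4.)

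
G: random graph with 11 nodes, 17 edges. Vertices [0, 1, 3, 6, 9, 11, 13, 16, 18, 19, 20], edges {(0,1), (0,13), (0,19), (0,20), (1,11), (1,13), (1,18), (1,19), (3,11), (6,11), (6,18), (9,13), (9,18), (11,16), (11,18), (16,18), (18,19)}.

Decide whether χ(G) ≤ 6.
Yes, G is 6-colorable

A valid 6-coloring: color 1: [0, 3, 18]; color 2: [11, 13, 19, 20]; color 3: [1, 6, 9, 16].
(χ(G) = 3 ≤ 6.)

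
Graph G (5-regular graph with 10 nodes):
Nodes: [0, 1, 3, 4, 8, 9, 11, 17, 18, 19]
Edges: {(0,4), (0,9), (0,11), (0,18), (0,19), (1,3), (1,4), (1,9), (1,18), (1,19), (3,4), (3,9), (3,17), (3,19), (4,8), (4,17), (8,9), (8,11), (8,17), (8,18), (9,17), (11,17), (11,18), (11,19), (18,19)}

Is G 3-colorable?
No, G is not 3-colorable

The clique on vertices [0, 11, 18, 19] has size 4 > 3, so it alone needs 4 colors.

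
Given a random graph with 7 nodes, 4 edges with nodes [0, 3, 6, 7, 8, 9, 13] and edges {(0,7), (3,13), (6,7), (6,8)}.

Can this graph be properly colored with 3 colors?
A valid 3-coloring: color 1: [7, 8, 9, 13]; color 2: [0, 3, 6].
(χ(G) = 2 ≤ 3.)

Yes, G is 3-colorable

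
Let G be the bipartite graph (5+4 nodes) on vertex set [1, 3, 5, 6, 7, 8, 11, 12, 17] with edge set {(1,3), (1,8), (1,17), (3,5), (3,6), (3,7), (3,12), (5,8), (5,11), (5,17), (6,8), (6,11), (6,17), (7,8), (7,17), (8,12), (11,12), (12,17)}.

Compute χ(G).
Clique number ω(G) = 2 (lower bound: χ ≥ ω).
The graph is bipartite (no odd cycle), so 2 colors suffice: χ(G) = 2.
A valid 2-coloring: color 1: [3, 8, 11, 17]; color 2: [1, 5, 6, 7, 12].

χ(G) = 2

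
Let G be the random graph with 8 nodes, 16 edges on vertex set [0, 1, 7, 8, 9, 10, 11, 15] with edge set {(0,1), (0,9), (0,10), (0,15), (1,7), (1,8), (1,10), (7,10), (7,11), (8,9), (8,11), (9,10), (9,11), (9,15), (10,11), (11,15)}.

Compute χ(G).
χ(G) = 4

Clique number ω(G) = 3 (lower bound: χ ≥ ω).
Odd cycle [9, 0, 1, 7, 11] needs 3 colors (χ ≥ 3).
Vertex 10 is adjacent to every vertex of [0, 1, 7, 9, 11], which already need 3 colors among themselves, so 10 needs a new color (χ ≥ 4).
The coloring below uses 4 colors, so χ(G) = 4.
A valid 4-coloring: color 1: [0, 11]; color 2: [1, 9]; color 3: [8, 10, 15]; color 4: [7].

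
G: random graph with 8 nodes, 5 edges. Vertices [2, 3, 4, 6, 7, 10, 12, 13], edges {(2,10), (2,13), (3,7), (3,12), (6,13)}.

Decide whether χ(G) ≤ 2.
Yes, G is 2-colorable

A valid 2-coloring: color 1: [3, 4, 10, 13]; color 2: [2, 6, 7, 12].
(χ(G) = 2 ≤ 2.)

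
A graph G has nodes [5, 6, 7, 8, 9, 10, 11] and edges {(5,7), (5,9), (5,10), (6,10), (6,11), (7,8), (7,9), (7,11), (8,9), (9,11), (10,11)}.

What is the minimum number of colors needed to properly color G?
χ(G) = 3

Clique number ω(G) = 3 (lower bound: χ ≥ ω).
The clique on [6, 10, 11] has size 3, forcing χ ≥ 3, and the coloring below uses 3 colors, so χ(G) = 3.
A valid 3-coloring: color 1: [7, 10]; color 2: [6, 9]; color 3: [5, 8, 11].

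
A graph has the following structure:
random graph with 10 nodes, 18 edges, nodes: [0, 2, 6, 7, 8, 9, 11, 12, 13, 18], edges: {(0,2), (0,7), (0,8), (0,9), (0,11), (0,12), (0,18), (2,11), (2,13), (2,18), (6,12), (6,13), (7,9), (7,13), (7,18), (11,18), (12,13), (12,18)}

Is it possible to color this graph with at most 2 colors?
No, G is not 2-colorable

The clique on vertices [0, 2, 11, 18] has size 4 > 2, so it alone needs 4 colors.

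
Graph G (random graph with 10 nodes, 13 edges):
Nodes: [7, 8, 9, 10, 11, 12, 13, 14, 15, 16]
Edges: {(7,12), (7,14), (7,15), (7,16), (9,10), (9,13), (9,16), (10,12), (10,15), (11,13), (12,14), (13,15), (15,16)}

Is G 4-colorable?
Yes, G is 4-colorable

A valid 4-coloring: color 1: [8, 9, 11, 12, 15]; color 2: [7, 10, 13]; color 3: [14, 16].
(χ(G) = 3 ≤ 4.)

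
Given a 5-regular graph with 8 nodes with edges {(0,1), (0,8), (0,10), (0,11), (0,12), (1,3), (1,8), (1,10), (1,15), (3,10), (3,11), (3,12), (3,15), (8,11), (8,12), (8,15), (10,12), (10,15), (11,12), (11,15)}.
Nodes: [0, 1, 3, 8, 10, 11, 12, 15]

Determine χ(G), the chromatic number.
Clique number ω(G) = 4 (lower bound: χ ≥ ω).
The clique on [0, 8, 11, 12] has size 4, forcing χ ≥ 4, and the coloring below uses 4 colors, so χ(G) = 4.
A valid 4-coloring: color 1: [8, 10]; color 2: [0, 3]; color 3: [12, 15]; color 4: [1, 11].

χ(G) = 4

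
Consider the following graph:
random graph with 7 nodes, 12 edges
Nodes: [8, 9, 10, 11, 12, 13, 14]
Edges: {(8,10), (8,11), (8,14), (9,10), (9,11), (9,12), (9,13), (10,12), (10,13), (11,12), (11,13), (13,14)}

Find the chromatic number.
Clique number ω(G) = 3 (lower bound: χ ≥ ω).
The clique on [9, 10, 12] has size 3, forcing χ ≥ 3, and the coloring below uses 3 colors, so χ(G) = 3.
A valid 3-coloring: color 1: [10, 11, 14]; color 2: [8, 9]; color 3: [12, 13].

χ(G) = 3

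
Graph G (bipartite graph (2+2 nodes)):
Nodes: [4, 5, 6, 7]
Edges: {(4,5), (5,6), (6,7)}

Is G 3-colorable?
Yes, G is 3-colorable

A valid 3-coloring: color 1: [4, 6]; color 2: [5, 7].
(χ(G) = 2 ≤ 3.)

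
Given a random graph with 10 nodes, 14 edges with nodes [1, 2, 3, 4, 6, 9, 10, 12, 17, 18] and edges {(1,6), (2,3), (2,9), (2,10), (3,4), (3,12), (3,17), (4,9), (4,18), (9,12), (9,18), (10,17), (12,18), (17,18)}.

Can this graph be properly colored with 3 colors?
A valid 3-coloring: color 1: [1, 3, 9, 10]; color 2: [2, 4, 6, 12, 17]; color 3: [18].
(χ(G) = 3 ≤ 3.)

Yes, G is 3-colorable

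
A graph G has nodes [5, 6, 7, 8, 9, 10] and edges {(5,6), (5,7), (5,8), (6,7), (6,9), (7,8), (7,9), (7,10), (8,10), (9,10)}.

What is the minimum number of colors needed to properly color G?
Clique number ω(G) = 3 (lower bound: χ ≥ ω).
Odd cycle [10, 8, 5, 6, 9] needs 3 colors (χ ≥ 3).
Vertex 7 is adjacent to every vertex of [5, 6, 8, 9, 10], which already need 3 colors among themselves, so 7 needs a new color (χ ≥ 4).
The coloring below uses 4 colors, so χ(G) = 4.
A valid 4-coloring: color 1: [7]; color 2: [6, 10]; color 3: [8, 9]; color 4: [5].

χ(G) = 4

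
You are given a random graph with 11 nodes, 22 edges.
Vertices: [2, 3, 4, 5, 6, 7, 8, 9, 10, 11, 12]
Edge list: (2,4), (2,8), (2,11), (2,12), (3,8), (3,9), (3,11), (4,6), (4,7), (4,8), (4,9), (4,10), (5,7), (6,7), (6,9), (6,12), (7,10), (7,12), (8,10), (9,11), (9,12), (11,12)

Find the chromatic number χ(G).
χ(G) = 4

Clique number ω(G) = 3 (lower bound: χ ≥ ω).
Suppose a proper 3-coloring c exists. The clique [2, 4, 8] takes 3 distinct colors; by symmetry let c(2) = 1, c(4) = 2, c(8) = 3.
- Vertex 10: neighbors [4, 8] already have colors [2, 3] ⇒ c(10) = 1.
- Vertex 7: neighbors [10, 4] already have colors [1, 2] ⇒ c(7) = 3.
- Vertex 12: neighbors [2, 7] already have colors [1, 3] ⇒ c(12) = 2.
- Vertex 11: neighbors [2, 12] already have colors [1, 2] ⇒ c(11) = 3.
- Vertex 9: neighbors [4, 11] already have colors [2, 3] ⇒ c(9) = 1.
- Vertex 6: neighbors [9, 4, 7] already have colors [1, 2, 3] — all 3 colors blocked. Contradiction.
The forced assignments end in a contradiction, so G has no proper 3-coloring (χ ≥ 4).
The coloring below uses 4 colors, so χ(G) = 4.
A valid 4-coloring: color 1: [3, 4, 5, 12]; color 2: [7, 8, 9]; color 3: [6, 10, 11]; color 4: [2].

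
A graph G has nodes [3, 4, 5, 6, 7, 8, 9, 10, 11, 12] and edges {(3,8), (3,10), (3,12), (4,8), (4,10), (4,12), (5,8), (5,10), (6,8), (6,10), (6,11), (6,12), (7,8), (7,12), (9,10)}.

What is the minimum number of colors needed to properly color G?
Clique number ω(G) = 2 (lower bound: χ ≥ ω).
The graph is bipartite (no odd cycle), so 2 colors suffice: χ(G) = 2.
A valid 2-coloring: color 1: [8, 10, 11, 12]; color 2: [3, 4, 5, 6, 7, 9].

χ(G) = 2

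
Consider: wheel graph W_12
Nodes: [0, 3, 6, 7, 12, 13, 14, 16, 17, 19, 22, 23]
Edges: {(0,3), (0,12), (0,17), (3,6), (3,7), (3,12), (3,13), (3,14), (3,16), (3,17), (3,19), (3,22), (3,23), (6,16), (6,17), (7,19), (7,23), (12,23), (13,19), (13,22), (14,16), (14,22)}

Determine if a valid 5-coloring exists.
Yes, G is 5-colorable

A valid 5-coloring: color 1: [3]; color 2: [6, 7, 12, 13, 14]; color 3: [0, 16, 19, 22, 23]; color 4: [17].
(χ(G) = 4 ≤ 5.)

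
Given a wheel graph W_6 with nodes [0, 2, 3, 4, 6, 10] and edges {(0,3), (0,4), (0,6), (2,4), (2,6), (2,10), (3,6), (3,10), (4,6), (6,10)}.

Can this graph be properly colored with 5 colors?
A valid 5-coloring: color 1: [6]; color 2: [0, 2]; color 3: [4, 10]; color 4: [3].
(χ(G) = 4 ≤ 5.)

Yes, G is 5-colorable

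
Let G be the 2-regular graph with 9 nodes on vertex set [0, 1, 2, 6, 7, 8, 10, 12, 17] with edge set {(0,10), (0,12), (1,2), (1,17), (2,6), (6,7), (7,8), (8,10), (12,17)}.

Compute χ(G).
χ(G) = 3

Clique number ω(G) = 2 (lower bound: χ ≥ ω).
Odd cycle [6, 2, 1, 17, 12, 0, 10, 8, 7] needs 3 colors (χ ≥ 3).
The coloring below uses 3 colors, so χ(G) = 3.
A valid 3-coloring: color 1: [0, 1, 6, 8]; color 2: [2, 7, 10, 17]; color 3: [12].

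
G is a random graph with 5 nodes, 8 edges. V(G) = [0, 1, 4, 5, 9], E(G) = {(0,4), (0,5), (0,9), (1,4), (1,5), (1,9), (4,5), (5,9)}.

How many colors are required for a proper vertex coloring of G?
χ(G) = 3

Clique number ω(G) = 3 (lower bound: χ ≥ ω).
The clique on [0, 5, 9] has size 3, forcing χ ≥ 3, and the coloring below uses 3 colors, so χ(G) = 3.
A valid 3-coloring: color 1: [5]; color 2: [4, 9]; color 3: [0, 1].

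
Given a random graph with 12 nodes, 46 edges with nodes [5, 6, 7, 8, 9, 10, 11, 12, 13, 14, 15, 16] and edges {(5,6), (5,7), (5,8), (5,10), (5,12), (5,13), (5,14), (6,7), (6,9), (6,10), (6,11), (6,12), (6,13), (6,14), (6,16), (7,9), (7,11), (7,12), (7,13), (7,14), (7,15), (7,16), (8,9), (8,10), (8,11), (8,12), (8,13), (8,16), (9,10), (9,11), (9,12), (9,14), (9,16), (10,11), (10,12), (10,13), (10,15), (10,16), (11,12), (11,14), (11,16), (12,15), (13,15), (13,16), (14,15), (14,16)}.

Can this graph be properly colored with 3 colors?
No, G is not 3-colorable

The clique on vertices [6, 7, 9, 11, 14, 16] has size 6 > 3, so it alone needs 6 colors.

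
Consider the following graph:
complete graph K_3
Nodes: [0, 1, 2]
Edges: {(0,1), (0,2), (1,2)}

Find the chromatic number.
Clique number ω(G) = 3 (lower bound: χ ≥ ω).
The clique on [0, 1, 2] has size 3, forcing χ ≥ 3, and the coloring below uses 3 colors, so χ(G) = 3.
A valid 3-coloring: color 1: [0]; color 2: [2]; color 3: [1].

χ(G) = 3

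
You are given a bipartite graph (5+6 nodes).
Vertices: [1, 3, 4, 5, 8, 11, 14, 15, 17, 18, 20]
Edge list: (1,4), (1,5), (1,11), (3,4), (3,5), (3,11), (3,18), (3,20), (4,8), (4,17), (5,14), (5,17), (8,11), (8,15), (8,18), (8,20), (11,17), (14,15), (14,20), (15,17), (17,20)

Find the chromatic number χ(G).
χ(G) = 2

Clique number ω(G) = 2 (lower bound: χ ≥ ω).
The graph is bipartite (no odd cycle), so 2 colors suffice: χ(G) = 2.
A valid 2-coloring: color 1: [1, 3, 8, 14, 17]; color 2: [4, 5, 11, 15, 18, 20].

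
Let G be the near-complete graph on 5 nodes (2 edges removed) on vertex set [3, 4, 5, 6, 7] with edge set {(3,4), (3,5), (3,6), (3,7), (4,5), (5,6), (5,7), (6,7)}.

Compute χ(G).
Clique number ω(G) = 4 (lower bound: χ ≥ ω).
The clique on [3, 5, 6, 7] has size 4, forcing χ ≥ 4, and the coloring below uses 4 colors, so χ(G) = 4.
A valid 4-coloring: color 1: [3]; color 2: [5]; color 3: [4, 6]; color 4: [7].

χ(G) = 4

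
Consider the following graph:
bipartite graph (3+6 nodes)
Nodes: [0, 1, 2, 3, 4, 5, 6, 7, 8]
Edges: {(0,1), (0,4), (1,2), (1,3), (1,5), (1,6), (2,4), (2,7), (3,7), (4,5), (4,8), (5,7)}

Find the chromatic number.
Clique number ω(G) = 2 (lower bound: χ ≥ ω).
The graph is bipartite (no odd cycle), so 2 colors suffice: χ(G) = 2.
A valid 2-coloring: color 1: [1, 4, 7]; color 2: [0, 2, 3, 5, 6, 8].

χ(G) = 2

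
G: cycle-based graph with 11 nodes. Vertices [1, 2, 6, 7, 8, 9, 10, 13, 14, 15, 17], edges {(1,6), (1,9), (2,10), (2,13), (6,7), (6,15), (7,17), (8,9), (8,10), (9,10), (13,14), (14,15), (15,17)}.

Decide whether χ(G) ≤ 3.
Yes, G is 3-colorable

A valid 3-coloring: color 1: [2, 6, 9, 14, 17]; color 2: [1, 7, 10, 13, 15]; color 3: [8].
(χ(G) = 3 ≤ 3.)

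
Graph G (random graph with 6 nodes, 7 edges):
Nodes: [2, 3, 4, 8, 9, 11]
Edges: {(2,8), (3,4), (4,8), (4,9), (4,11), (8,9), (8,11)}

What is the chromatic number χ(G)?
Clique number ω(G) = 3 (lower bound: χ ≥ ω).
The clique on [4, 8, 9] has size 3, forcing χ ≥ 3, and the coloring below uses 3 colors, so χ(G) = 3.
A valid 3-coloring: color 1: [3, 8]; color 2: [2, 4]; color 3: [9, 11].

χ(G) = 3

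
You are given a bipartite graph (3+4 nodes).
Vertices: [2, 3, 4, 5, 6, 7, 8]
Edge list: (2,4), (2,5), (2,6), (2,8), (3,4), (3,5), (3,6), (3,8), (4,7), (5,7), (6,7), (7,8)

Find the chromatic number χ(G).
χ(G) = 2

Clique number ω(G) = 2 (lower bound: χ ≥ ω).
The graph is bipartite (no odd cycle), so 2 colors suffice: χ(G) = 2.
A valid 2-coloring: color 1: [2, 3, 7]; color 2: [4, 5, 6, 8].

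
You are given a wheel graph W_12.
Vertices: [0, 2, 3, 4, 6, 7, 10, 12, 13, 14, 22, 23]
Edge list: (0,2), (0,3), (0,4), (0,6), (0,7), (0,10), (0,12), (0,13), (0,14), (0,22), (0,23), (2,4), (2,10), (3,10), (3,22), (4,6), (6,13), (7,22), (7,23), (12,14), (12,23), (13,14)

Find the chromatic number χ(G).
Clique number ω(G) = 3 (lower bound: χ ≥ ω).
Odd cycle [3, 10, 2, 4, 6, 13, 14, 12, 23, 7, 22] needs 3 colors (χ ≥ 3).
Vertex 0 is adjacent to every vertex of [2, 3, 4, 6, 7, 10, 12, 13, 14, 22, 23], which already need 3 colors among themselves, so 0 needs a new color (χ ≥ 4).
The coloring below uses 4 colors, so χ(G) = 4.
A valid 4-coloring: color 1: [0]; color 2: [2, 3, 6, 7, 14]; color 3: [4, 10, 12, 13, 22]; color 4: [23].

χ(G) = 4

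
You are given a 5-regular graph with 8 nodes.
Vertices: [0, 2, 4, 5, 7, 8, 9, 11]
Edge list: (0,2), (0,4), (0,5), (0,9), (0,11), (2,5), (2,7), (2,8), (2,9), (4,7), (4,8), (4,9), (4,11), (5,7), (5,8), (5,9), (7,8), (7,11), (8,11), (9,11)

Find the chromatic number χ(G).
χ(G) = 4

Clique number ω(G) = 4 (lower bound: χ ≥ ω).
The clique on [0, 2, 5, 9] has size 4, forcing χ ≥ 4, and the coloring below uses 4 colors, so χ(G) = 4.
A valid 4-coloring: color 1: [0, 7]; color 2: [5, 11]; color 3: [2, 4]; color 4: [8, 9].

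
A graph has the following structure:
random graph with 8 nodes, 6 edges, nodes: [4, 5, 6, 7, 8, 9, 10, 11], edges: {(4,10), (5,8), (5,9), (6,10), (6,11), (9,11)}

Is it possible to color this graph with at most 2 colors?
Yes, G is 2-colorable

A valid 2-coloring: color 1: [5, 7, 10, 11]; color 2: [4, 6, 8, 9].
(χ(G) = 2 ≤ 2.)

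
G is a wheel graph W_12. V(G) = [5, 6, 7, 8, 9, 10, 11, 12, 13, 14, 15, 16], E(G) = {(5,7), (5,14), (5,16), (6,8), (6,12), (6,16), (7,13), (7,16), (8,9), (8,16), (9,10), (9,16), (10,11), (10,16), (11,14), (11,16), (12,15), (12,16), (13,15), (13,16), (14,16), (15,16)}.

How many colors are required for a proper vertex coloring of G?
Clique number ω(G) = 3 (lower bound: χ ≥ ω).
Odd cycle [14, 5, 7, 13, 15, 12, 6, 8, 9, 10, 11] needs 3 colors (χ ≥ 3).
Vertex 16 is adjacent to every vertex of [5, 6, 7, 8, 9, 10, 11, 12, 13, 14, 15], which already need 3 colors among themselves, so 16 needs a new color (χ ≥ 4).
The coloring below uses 4 colors, so χ(G) = 4.
A valid 4-coloring: color 1: [16]; color 2: [6, 7, 10, 14, 15]; color 3: [5, 8, 11, 12, 13]; color 4: [9].

χ(G) = 4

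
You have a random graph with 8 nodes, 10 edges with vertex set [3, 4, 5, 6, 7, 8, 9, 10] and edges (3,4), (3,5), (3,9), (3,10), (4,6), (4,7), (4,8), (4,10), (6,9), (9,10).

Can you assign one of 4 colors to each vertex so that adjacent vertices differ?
Yes, G is 4-colorable

A valid 4-coloring: color 1: [4, 5, 9]; color 2: [3, 6, 7, 8]; color 3: [10].
(χ(G) = 3 ≤ 4.)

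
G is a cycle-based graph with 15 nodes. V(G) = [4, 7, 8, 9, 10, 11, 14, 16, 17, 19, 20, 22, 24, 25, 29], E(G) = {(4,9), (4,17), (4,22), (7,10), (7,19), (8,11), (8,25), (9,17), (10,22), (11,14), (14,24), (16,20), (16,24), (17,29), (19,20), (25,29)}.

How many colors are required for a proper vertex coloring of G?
χ(G) = 3

Clique number ω(G) = 3 (lower bound: χ ≥ ω).
The clique on [4, 9, 17] has size 3, forcing χ ≥ 3, and the coloring below uses 3 colors, so χ(G) = 3.
A valid 3-coloring: color 1: [4, 8, 10, 14, 16, 19, 29]; color 2: [7, 11, 17, 20, 22, 24, 25]; color 3: [9].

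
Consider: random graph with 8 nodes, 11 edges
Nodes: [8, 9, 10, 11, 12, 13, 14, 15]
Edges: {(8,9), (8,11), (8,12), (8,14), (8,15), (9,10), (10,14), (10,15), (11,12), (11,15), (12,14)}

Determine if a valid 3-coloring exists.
Yes, G is 3-colorable

A valid 3-coloring: color 1: [8, 10, 13]; color 2: [9, 12, 15]; color 3: [11, 14].
(χ(G) = 3 ≤ 3.)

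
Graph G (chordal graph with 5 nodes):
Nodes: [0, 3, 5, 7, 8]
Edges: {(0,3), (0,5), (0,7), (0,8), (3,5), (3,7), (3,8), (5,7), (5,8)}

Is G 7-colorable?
Yes, G is 7-colorable

A valid 7-coloring: color 1: [5]; color 2: [0]; color 3: [3]; color 4: [7, 8].
(χ(G) = 4 ≤ 7.)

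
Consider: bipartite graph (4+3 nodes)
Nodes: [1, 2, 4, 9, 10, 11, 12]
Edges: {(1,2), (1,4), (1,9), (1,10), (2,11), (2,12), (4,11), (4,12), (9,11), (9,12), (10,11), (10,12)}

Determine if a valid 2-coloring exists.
Yes, G is 2-colorable

A valid 2-coloring: color 1: [1, 11, 12]; color 2: [2, 4, 9, 10].
(χ(G) = 2 ≤ 2.)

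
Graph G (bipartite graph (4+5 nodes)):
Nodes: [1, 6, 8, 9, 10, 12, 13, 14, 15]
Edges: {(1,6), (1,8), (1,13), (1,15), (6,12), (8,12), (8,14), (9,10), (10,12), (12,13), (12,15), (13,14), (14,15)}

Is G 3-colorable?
A valid 3-coloring: color 1: [1, 9, 12, 14]; color 2: [6, 8, 10, 13, 15].
(χ(G) = 2 ≤ 3.)

Yes, G is 3-colorable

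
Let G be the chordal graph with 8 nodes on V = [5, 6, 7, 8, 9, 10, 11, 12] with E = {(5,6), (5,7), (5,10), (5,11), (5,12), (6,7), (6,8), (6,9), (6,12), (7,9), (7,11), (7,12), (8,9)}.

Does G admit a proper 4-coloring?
A valid 4-coloring: color 1: [5, 9]; color 2: [7, 8, 10]; color 3: [6, 11]; color 4: [12].
(χ(G) = 4 ≤ 4.)

Yes, G is 4-colorable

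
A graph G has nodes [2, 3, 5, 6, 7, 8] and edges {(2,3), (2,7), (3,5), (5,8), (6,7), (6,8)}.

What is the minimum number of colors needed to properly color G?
χ(G) = 2

Clique number ω(G) = 2 (lower bound: χ ≥ ω).
The graph is bipartite (no odd cycle), so 2 colors suffice: χ(G) = 2.
A valid 2-coloring: color 1: [3, 7, 8]; color 2: [2, 5, 6].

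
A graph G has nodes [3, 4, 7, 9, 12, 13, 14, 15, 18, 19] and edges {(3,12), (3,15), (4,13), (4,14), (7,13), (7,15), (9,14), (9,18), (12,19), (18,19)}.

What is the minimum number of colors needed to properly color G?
Clique number ω(G) = 2 (lower bound: χ ≥ ω).
The graph is bipartite (no odd cycle), so 2 colors suffice: χ(G) = 2.
A valid 2-coloring: color 1: [3, 4, 7, 9, 19]; color 2: [12, 13, 14, 15, 18].

χ(G) = 2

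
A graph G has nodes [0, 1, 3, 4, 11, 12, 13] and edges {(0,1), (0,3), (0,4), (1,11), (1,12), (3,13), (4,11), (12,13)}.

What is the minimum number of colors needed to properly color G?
Clique number ω(G) = 2 (lower bound: χ ≥ ω).
Odd cycle [0, 3, 13, 12, 1] needs 3 colors (χ ≥ 3).
The coloring below uses 3 colors, so χ(G) = 3.
A valid 3-coloring: color 1: [1, 3, 4]; color 2: [0, 11, 12]; color 3: [13].

χ(G) = 3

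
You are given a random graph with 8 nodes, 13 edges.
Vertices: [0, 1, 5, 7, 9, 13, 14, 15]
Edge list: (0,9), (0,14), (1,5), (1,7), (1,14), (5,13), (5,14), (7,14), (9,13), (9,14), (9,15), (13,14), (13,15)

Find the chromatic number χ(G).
χ(G) = 3

Clique number ω(G) = 3 (lower bound: χ ≥ ω).
The clique on [0, 9, 14] has size 3, forcing χ ≥ 3, and the coloring below uses 3 colors, so χ(G) = 3.
A valid 3-coloring: color 1: [14, 15]; color 2: [5, 7, 9]; color 3: [0, 1, 13].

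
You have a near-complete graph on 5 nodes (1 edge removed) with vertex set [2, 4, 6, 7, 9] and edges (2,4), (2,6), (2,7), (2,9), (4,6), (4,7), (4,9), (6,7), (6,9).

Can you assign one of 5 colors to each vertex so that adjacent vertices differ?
Yes, G is 5-colorable

A valid 5-coloring: color 1: [2]; color 2: [6]; color 3: [4]; color 4: [7, 9].
(χ(G) = 4 ≤ 5.)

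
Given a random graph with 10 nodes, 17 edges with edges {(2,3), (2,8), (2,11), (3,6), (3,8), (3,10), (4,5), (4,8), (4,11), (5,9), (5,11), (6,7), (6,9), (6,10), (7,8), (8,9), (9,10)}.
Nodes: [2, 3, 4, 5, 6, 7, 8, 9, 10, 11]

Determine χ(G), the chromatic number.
Clique number ω(G) = 3 (lower bound: χ ≥ ω).
The clique on [4, 5, 11] has size 3, forcing χ ≥ 3, and the coloring below uses 3 colors, so χ(G) = 3.
A valid 3-coloring: color 1: [5, 6, 8]; color 2: [3, 7, 9, 11]; color 3: [2, 4, 10].

χ(G) = 3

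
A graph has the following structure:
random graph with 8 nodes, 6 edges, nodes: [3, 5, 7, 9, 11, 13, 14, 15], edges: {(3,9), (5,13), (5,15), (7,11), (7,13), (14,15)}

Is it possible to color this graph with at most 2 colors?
A valid 2-coloring: color 1: [5, 7, 9, 14]; color 2: [3, 11, 13, 15].
(χ(G) = 2 ≤ 2.)

Yes, G is 2-colorable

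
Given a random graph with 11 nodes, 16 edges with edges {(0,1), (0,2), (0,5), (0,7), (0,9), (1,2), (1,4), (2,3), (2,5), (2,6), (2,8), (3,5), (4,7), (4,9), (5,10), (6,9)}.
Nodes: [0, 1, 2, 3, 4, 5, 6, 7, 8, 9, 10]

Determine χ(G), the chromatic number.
Clique number ω(G) = 3 (lower bound: χ ≥ ω).
The clique on [0, 1, 2] has size 3, forcing χ ≥ 3, and the coloring below uses 3 colors, so χ(G) = 3.
A valid 3-coloring: color 1: [2, 7, 9, 10]; color 2: [0, 3, 4, 6, 8]; color 3: [1, 5].

χ(G) = 3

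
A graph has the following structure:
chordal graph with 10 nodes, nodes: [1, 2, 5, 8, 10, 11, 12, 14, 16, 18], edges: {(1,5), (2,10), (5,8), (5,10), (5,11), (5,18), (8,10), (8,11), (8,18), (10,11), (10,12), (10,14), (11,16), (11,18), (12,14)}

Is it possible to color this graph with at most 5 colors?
A valid 5-coloring: color 1: [1, 10, 16, 18]; color 2: [2, 11, 14]; color 3: [5, 12]; color 4: [8].
(χ(G) = 4 ≤ 5.)

Yes, G is 5-colorable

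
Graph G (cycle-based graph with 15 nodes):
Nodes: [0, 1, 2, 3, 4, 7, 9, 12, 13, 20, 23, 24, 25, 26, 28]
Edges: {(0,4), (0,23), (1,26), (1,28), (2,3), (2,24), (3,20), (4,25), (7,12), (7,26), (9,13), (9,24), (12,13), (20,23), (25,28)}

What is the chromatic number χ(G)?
Clique number ω(G) = 2 (lower bound: χ ≥ ω).
Odd cycle [23, 20, 3, 2, 24, 9, 13, 12, 7, 26, 1, 28, 25, 4, 0] needs 3 colors (χ ≥ 3).
The coloring below uses 3 colors, so χ(G) = 3.
A valid 3-coloring: color 1: [1, 3, 4, 7, 13, 23, 24]; color 2: [0, 2, 9, 12, 20, 26, 28]; color 3: [25].

χ(G) = 3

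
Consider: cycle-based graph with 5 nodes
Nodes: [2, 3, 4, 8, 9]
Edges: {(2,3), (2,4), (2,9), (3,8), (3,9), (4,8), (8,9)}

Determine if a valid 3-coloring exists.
A valid 3-coloring: color 1: [3, 4]; color 2: [9]; color 3: [2, 8].
(χ(G) = 3 ≤ 3.)

Yes, G is 3-colorable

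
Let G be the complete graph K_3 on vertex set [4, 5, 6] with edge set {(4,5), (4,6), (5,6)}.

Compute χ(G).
χ(G) = 3

Clique number ω(G) = 3 (lower bound: χ ≥ ω).
The clique on [4, 5, 6] has size 3, forcing χ ≥ 3, and the coloring below uses 3 colors, so χ(G) = 3.
A valid 3-coloring: color 1: [6]; color 2: [4]; color 3: [5].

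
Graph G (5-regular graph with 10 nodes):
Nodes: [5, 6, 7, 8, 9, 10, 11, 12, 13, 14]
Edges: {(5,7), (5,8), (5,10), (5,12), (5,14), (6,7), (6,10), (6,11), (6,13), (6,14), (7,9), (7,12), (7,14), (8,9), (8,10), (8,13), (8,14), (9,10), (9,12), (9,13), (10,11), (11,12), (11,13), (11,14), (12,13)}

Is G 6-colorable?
Yes, G is 6-colorable

A valid 6-coloring: color 1: [6, 8, 12]; color 2: [10, 13, 14]; color 3: [5, 9, 11]; color 4: [7].
(χ(G) = 4 ≤ 6.)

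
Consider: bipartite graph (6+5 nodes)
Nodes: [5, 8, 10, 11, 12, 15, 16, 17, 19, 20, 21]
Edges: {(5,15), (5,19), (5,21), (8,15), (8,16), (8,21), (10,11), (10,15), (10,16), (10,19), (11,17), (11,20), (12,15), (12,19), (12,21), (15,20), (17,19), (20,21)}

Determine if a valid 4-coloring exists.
A valid 4-coloring: color 1: [11, 15, 16, 19, 21]; color 2: [5, 8, 10, 12, 17, 20].
(χ(G) = 2 ≤ 4.)

Yes, G is 4-colorable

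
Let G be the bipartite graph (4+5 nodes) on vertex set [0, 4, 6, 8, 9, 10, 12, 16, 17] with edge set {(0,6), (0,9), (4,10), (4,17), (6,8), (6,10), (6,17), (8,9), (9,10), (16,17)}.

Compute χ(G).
χ(G) = 2

Clique number ω(G) = 2 (lower bound: χ ≥ ω).
The graph is bipartite (no odd cycle), so 2 colors suffice: χ(G) = 2.
A valid 2-coloring: color 1: [4, 6, 9, 12, 16]; color 2: [0, 8, 10, 17].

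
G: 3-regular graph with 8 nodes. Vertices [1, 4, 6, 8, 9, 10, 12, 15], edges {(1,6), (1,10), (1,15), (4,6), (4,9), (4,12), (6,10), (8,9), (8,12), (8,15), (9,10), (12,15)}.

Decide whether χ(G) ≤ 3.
A valid 3-coloring: color 1: [4, 8, 10]; color 2: [6, 9, 15]; color 3: [1, 12].
(χ(G) = 3 ≤ 3.)

Yes, G is 3-colorable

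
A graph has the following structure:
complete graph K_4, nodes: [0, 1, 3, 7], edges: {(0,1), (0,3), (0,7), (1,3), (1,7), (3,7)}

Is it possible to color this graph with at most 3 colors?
No, G is not 3-colorable

The clique on vertices [0, 1, 3, 7] has size 4 > 3, so it alone needs 4 colors.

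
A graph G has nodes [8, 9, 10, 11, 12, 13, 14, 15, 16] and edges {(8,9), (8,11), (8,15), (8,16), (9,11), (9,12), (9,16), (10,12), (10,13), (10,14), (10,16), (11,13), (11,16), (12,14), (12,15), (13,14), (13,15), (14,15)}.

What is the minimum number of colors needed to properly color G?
χ(G) = 4

Clique number ω(G) = 4 (lower bound: χ ≥ ω).
The clique on [8, 9, 11, 16] has size 4, forcing χ ≥ 4, and the coloring below uses 4 colors, so χ(G) = 4.
A valid 4-coloring: color 1: [8, 14]; color 2: [9, 10, 15]; color 3: [12, 13, 16]; color 4: [11].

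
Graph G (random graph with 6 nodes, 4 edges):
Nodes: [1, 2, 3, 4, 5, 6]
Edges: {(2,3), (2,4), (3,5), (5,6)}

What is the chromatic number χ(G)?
χ(G) = 2

Clique number ω(G) = 2 (lower bound: χ ≥ ω).
The graph is bipartite (no odd cycle), so 2 colors suffice: χ(G) = 2.
A valid 2-coloring: color 1: [1, 3, 4, 6]; color 2: [2, 5].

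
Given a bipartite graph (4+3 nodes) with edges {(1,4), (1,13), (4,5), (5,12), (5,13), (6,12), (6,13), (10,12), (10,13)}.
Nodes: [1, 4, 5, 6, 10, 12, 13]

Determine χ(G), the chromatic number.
Clique number ω(G) = 2 (lower bound: χ ≥ ω).
The graph is bipartite (no odd cycle), so 2 colors suffice: χ(G) = 2.
A valid 2-coloring: color 1: [4, 12, 13]; color 2: [1, 5, 6, 10].

χ(G) = 2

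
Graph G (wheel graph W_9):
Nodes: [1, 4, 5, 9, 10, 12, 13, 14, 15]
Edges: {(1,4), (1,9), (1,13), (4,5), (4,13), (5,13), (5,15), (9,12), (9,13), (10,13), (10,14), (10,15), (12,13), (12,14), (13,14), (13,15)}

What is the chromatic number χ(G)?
Clique number ω(G) = 3 (lower bound: χ ≥ ω).
The clique on [1, 9, 13] has size 3, forcing χ ≥ 3, and the coloring below uses 3 colors, so χ(G) = 3.
A valid 3-coloring: color 1: [13]; color 2: [4, 9, 14, 15]; color 3: [1, 5, 10, 12].

χ(G) = 3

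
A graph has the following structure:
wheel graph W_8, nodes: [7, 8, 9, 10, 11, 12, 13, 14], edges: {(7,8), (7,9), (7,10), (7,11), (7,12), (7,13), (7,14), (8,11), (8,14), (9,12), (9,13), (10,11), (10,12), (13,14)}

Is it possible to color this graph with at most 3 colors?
Odd cycle [12, 10, 11, 8, 14, 13, 9] needs 3 colors (χ ≥ 3).
Vertex 7 is adjacent to every vertex of [8, 9, 10, 11, 12, 13, 14], which already need 3 colors among themselves, so 7 needs a new color (χ ≥ 4).
Hence χ(G) ≥ 4 > 3, so no proper 3-coloring exists.

No, G is not 3-colorable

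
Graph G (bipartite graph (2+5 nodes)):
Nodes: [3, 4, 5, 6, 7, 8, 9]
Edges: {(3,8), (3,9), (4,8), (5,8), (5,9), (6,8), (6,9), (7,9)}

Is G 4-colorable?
Yes, G is 4-colorable

A valid 4-coloring: color 1: [8, 9]; color 2: [3, 4, 5, 6, 7].
(χ(G) = 2 ≤ 4.)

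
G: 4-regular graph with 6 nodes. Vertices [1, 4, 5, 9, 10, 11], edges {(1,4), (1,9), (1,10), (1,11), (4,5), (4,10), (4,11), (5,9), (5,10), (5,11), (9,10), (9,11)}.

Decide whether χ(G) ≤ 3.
Yes, G is 3-colorable

A valid 3-coloring: color 1: [4, 9]; color 2: [10, 11]; color 3: [1, 5].
(χ(G) = 3 ≤ 3.)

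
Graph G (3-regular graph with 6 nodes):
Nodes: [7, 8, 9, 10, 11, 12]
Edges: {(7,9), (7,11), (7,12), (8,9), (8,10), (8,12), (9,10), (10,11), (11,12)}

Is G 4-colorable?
Yes, G is 4-colorable

A valid 4-coloring: color 1: [7, 10]; color 2: [9, 12]; color 3: [8, 11].
(χ(G) = 3 ≤ 4.)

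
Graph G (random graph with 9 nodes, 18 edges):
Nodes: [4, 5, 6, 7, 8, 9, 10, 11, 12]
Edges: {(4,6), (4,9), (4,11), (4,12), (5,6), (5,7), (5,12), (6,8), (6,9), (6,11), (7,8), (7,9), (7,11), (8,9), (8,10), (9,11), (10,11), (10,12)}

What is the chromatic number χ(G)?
χ(G) = 4

Clique number ω(G) = 4 (lower bound: χ ≥ ω).
The clique on [4, 6, 9, 11] has size 4, forcing χ ≥ 4, and the coloring below uses 4 colors, so χ(G) = 4.
A valid 4-coloring: color 1: [9, 12]; color 2: [5, 8, 11]; color 3: [6, 7, 10]; color 4: [4].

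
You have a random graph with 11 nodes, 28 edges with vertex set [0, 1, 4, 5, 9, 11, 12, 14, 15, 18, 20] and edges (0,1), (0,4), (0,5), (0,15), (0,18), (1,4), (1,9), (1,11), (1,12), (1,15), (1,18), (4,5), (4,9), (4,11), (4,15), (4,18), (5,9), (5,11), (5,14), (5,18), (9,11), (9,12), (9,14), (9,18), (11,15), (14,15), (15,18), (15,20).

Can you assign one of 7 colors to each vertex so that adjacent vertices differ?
Yes, G is 7-colorable

A valid 7-coloring: color 1: [1, 5, 20]; color 2: [9, 15]; color 3: [4, 12, 14]; color 4: [11, 18]; color 5: [0].
(χ(G) = 5 ≤ 7.)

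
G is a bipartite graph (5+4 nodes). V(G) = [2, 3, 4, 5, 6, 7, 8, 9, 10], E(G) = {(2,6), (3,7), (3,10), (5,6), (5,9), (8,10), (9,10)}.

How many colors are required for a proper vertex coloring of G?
Clique number ω(G) = 2 (lower bound: χ ≥ ω).
The graph is bipartite (no odd cycle), so 2 colors suffice: χ(G) = 2.
A valid 2-coloring: color 1: [2, 4, 5, 7, 10]; color 2: [3, 6, 8, 9].

χ(G) = 2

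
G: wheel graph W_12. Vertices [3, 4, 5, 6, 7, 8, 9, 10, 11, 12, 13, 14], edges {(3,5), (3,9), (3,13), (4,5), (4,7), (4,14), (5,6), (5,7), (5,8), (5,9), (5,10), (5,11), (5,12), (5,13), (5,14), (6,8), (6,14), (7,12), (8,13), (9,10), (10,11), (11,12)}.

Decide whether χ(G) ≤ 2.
The clique on vertices [3, 5, 9] has size 3 > 2, so it alone needs 3 colors.

No, G is not 2-colorable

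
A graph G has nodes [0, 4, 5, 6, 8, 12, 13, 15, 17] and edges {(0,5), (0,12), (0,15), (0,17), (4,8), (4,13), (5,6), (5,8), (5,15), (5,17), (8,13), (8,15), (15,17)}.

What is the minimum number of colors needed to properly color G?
Clique number ω(G) = 4 (lower bound: χ ≥ ω).
The clique on [0, 5, 15, 17] has size 4, forcing χ ≥ 4, and the coloring below uses 4 colors, so χ(G) = 4.
A valid 4-coloring: color 1: [5, 12, 13]; color 2: [4, 6, 15]; color 3: [0, 8]; color 4: [17].

χ(G) = 4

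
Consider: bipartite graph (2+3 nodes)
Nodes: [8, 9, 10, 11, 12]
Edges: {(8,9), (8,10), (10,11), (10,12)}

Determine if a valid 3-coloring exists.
Yes, G is 3-colorable

A valid 3-coloring: color 1: [9, 10]; color 2: [8, 11, 12].
(χ(G) = 2 ≤ 3.)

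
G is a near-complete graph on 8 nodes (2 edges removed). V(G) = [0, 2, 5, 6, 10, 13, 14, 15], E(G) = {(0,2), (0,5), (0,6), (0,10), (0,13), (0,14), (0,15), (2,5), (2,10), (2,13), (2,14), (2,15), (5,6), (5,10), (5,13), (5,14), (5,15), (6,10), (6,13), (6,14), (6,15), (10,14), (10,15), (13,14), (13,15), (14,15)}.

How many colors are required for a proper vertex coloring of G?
Clique number ω(G) = 6 (lower bound: χ ≥ ω).
The clique on [0, 2, 5, 10, 14, 15] has size 6, forcing χ ≥ 6, and the coloring below uses 6 colors, so χ(G) = 6.
A valid 6-coloring: color 1: [5]; color 2: [14]; color 3: [0]; color 4: [15]; color 5: [10, 13]; color 6: [2, 6].

χ(G) = 6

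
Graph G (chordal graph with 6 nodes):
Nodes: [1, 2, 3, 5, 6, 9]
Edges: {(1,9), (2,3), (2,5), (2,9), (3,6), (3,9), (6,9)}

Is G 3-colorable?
A valid 3-coloring: color 1: [5, 9]; color 2: [1, 3]; color 3: [2, 6].
(χ(G) = 3 ≤ 3.)

Yes, G is 3-colorable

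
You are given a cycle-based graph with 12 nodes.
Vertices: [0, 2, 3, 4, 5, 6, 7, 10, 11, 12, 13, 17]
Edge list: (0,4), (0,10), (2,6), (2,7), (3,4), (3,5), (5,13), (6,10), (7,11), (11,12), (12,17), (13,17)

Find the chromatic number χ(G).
Clique number ω(G) = 2 (lower bound: χ ≥ ω).
The graph is bipartite (no odd cycle), so 2 colors suffice: χ(G) = 2.
A valid 2-coloring: color 1: [2, 4, 5, 10, 11, 17]; color 2: [0, 3, 6, 7, 12, 13].

χ(G) = 2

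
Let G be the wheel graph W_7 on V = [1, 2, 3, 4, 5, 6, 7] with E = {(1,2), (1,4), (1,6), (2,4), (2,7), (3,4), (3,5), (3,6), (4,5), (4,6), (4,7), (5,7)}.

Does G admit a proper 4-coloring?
A valid 4-coloring: color 1: [4]; color 2: [2, 5, 6]; color 3: [1, 3, 7].
(χ(G) = 3 ≤ 4.)

Yes, G is 4-colorable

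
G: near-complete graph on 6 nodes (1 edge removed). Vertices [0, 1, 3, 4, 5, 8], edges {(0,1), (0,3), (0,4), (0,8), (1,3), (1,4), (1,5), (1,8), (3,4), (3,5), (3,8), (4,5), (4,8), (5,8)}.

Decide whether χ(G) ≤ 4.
The clique on vertices [0, 1, 3, 4, 8] has size 5 > 4, so it alone needs 5 colors.

No, G is not 4-colorable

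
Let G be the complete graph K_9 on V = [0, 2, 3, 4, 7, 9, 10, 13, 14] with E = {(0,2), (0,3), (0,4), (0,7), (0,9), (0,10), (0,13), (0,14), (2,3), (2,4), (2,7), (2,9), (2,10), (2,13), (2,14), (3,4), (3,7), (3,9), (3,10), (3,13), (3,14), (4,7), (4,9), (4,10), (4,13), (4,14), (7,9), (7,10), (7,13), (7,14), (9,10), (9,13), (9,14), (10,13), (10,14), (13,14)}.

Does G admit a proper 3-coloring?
No, G is not 3-colorable

The clique on vertices [0, 2, 3, 4, 7, 9, 10, 13, 14] has size 9 > 3, so it alone needs 9 colors.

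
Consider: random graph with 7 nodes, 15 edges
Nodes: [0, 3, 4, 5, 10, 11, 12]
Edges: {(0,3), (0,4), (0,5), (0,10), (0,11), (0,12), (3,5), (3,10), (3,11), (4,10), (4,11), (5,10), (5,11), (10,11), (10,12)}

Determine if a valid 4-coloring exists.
The clique on vertices [0, 3, 5, 10, 11] has size 5 > 4, so it alone needs 5 colors.

No, G is not 4-colorable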